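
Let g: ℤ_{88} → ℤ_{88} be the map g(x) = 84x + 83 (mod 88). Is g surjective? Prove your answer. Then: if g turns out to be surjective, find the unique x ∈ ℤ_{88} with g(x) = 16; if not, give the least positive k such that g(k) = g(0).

22

Recall that g is surjective if every y in the codomain equals g(x) for some x in the domain.
Since gcd(84, 88) = 4, we have 84x ≡ 0 (mod 4) for all x, so g(x) ≡ 3 (mod 4).
But 0 ≢ 3 (mod 4), so 0 ∈ ℤ_{88} has no preimage. Hence g is not surjective.
Since g is not surjective, we find the least positive k with g(k) = g(0): this means 84k ≡ 0 (mod 88), i.e. 88 ∣ 84k. Since gcd(84, 88) = 4, dividing through by 4 this holds exactly when 22 ∣ 21k, and as gcd(21, 22) = 1, exactly when 22 ∣ k.
The smallest positive such k is 22.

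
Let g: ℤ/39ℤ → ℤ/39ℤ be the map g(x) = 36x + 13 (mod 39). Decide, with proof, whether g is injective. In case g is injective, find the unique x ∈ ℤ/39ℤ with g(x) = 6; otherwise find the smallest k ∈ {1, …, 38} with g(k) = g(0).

13

Recall: injectivity means: for all s, t in the domain, g(s) = g(t) implies s = t.
We have gcd(36, 39) = 3 > 1. Taking s = 0 and t = 13: g(0) = 13 and g(13) = 36·13 + 13 = 481 ≡ 13 (mod 39).
So g(0) = g(13) while 0 ≠ 13, hence g is not injective.
Since g is not injective, we find the least positive k with g(k) = g(0): this means 36k ≡ 0 (mod 39), i.e. 39 ∣ 36k. Since gcd(36, 39) = 3, dividing through by 3 this holds exactly when 13 ∣ 12k, and as gcd(12, 13) = 1, exactly when 13 ∣ k.
The smallest positive such k is 13.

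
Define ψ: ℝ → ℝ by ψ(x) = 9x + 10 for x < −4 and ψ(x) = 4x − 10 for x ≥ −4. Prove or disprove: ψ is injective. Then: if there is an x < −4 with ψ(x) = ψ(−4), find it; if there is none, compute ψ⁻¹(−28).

-38/9

Both pieces are strictly increasing (slopes 9 and 4), so each is injective on its own interval.
The left piece maps (−∞, −4) onto (−∞, −26); the right piece maps [−4, ∞) onto [−26, ∞).
These images are disjoint, so no value is attained by both pieces. Hence ψ is injective.
Because the two images are disjoint, no x < −4 has ψ(x) = ψ(−4), so we compute ψ⁻¹(−28): −28 lies in (−∞, −26), so solve 9x + 10 = −28: x = (−28 − 10)/9 = −38/9.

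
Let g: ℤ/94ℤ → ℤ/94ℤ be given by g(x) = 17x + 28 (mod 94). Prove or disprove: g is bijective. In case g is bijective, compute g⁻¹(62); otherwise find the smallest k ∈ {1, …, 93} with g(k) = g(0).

2

Suppose g(a) = g(b) in ℤ/94ℤ. Then 17a + 28 ≡ 17b + 28 (mod 94), so 17(a − b) ≡ 0 (mod 94).
Since gcd(17, 94) = 1, 17 is invertible modulo 94, hence a − b ≡ 0 (mod 94), i.e. a = b.
We now compute 17⁻¹ mod 94 explicitly. Euclid's algorithm: 94 = 5·17 + 9, 17 = 1·9 + 8, 9 = 1·8 + 1; back-substituting gives 1 = 83·17 − 15·94, so 17⁻¹ ≡ 83 (mod 94).
For any y ∈ ℤ/94ℤ, x = 83(y − 28) mod 94 satisfies g(x) = 17·83(y − 28) + 28 ≡ y (since 17·83 ≡ 1 mod 94). So every y has a preimage.
Hence g is bijective.
Since g is bijective, we find g⁻¹(62): we need 17x ≡ 62 − 28 ≡ 34 (mod 94). Using 17⁻¹ = 83: x ≡ 83·34 = 2822 = 30·94 + 2, so x = 2.
Check: g(2) = 17·2 + 28 = 62 ≡ 62 (mod 94).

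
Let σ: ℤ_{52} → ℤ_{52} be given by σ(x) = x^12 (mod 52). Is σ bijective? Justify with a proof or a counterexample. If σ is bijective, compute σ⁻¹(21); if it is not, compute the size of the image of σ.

σ(1) = 1^12 = 1.
σ(3): Repeated squaring mod 52: 3^1 ≡ 3, 3^2 ≡ 3² = 9, 3^4 ≡ 9² = 81 ≡ 29, 3^8 ≡ 29² = 841 ≡ 9. Since 12 = 8 + 4, 3^12 ≡ 9·29: 9·29 = 261 ≡ 1. So 3^12 ≡ 1 (mod 52).
So σ(1) = σ(3) = 1 while 1 ≠ 3, thus σ is not injective, hence not bijective.
Since σ is not bijective, we determine |image(σ)|. Computing x^12 mod 52 for each x (by repeated squaring, reducing mod 52 at every step), the values σ(0), σ(1), …, σ(51) are: 0, 1, 40, 1, 40, 1, 40, 1, 40, 1, 40, 1, 40, 13, 40, 1, 40, 1, 40, 1, 40, 1, 40, 1, 40, 1, 0, 1, 40, 1, 40, 1, 40, 1, 40, 1, 40, 1, 40, 13, 40, 1, 40, 1, 40, 1, 40, 1, 40, 1, 40, 1.
The distinct values are {0, 1, 13, 40}; there are 4 of them.

4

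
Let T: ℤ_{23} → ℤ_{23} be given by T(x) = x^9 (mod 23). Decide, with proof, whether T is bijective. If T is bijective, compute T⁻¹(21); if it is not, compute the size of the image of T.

Since 23 is prime, the nonzero elements of ℤ_{23} form a cyclic group of order 22.
As gcd(9, 22) = 1, raising to the 9th power is a bijection on this group: if x_1^9 ≡ x_2^9 then (x_1x_2^{−1})^9 = 1, and the only element of order dividing gcd(9, 22) = 1 is 1, so x_1 = x_2.
With T(0) = 0 this makes T injective on all of ℤ_{23}, hence bijective (finite equal-size domain and codomain). In particular T is bijective.
Since T is bijective, we find the preimage of 21. The inverse of x ↦ x^9 on (ℤ_{23})^× is x ↦ x^5, because 9·5 = 45 = 2·22 + 1 ≡ 1 (mod 22) and x^{22} = 1 for x ≠ 0 (Fermat). So T⁻¹(21) = 21^5 mod 23.
Repeated squaring mod 23: 21^1 ≡ 21, 21^2 ≡ 21² = 441 ≡ 4, 21^4 ≡ 4² = 16. Since 5 = 4 + 1, 21^5 ≡ 16·21: 16·21 = 336 ≡ 14. So 21^5 ≡ 14 (mod 23).
Hence T⁻¹(21) = 14.

14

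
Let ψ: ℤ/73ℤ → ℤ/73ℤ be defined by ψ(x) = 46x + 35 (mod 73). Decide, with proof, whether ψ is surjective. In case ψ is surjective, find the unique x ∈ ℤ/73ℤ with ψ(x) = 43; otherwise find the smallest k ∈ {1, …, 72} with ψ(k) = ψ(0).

Recall: surjectivity means every element of the codomain has a preimage under ψ.
Since gcd(46, 73) = 1, 46 is invertible modulo 73. Euclid's algorithm: 73 = 1·46 + 27, 46 = 1·27 + 19, 27 = 1·19 + 8, 19 = 2·8 + 3, 8 = 2·3 + 2, 3 = 1·2 + 1; back-substituting gives 1 = 27·46 − 17·73, so 46⁻¹ ≡ 27 (mod 73).
For any y ∈ ℤ/73ℤ, x = 27(y − 35) mod 73 satisfies ψ(x) = 46·27(y − 35) + 35 ≡ y (since 46·27 ≡ 1 mod 73). So every y has a preimage.
So ψ is surjective.
Since ψ is surjective, we find ψ⁻¹(43): we need 46x ≡ 43 − 35 ≡ 8 (mod 73). Using 46⁻¹ = 27: x ≡ 27·8 = 216 = 2·73 + 70, so x = 70.
Check: ψ(70) = 46·70 + 35 = 3255 = 44·73 + 43 ≡ 43 (mod 73).

70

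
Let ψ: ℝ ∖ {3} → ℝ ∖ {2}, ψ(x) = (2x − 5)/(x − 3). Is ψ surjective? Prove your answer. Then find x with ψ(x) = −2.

11/4

For any y ≠ 2, solving y(x − 3) = 2x − 5 for x gives a well-defined x ≠ 3. So ψ is surjective.
Solving ψ(x) = −2: cross-multiplying gives 2x − 5 = −2(x − 3), which rearranges to 4x = 11, so x = 11/4.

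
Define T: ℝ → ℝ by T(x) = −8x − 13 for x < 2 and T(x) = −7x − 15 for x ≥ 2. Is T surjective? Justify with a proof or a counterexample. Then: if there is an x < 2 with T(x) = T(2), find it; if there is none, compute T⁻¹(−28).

Both pieces are strictly decreasing (slopes −8 and −7), so each is injective on its own interval.
The left piece maps (−∞, 2) onto (−29, ∞); the right piece maps [2, ∞) onto (−∞, −29].
These images together cover ℝ, so T is surjective.
Because the two images are disjoint, no x < 2 has T(x) = T(2), so we compute T⁻¹(−28): −28 lies in (−29, ∞), so solve −8x − 13 = −28: x = (−28 + 13)/(−8) = 15/8.

15/8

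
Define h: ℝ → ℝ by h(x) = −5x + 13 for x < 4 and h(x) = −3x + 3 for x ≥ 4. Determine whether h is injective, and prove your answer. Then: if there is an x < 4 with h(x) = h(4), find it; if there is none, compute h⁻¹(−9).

4

Both pieces are strictly decreasing (slopes −5 and −3), so each is injective on its own interval.
The left piece maps (−∞, 4) onto (−7, ∞); the right piece maps [4, ∞) onto (−∞, −9].
These images are disjoint, so no value is attained by both pieces. Hence h is injective.
Because the two images are disjoint, no x < 4 has h(x) = h(4), so we compute h⁻¹(−9): −9 lies in (−∞, −9], so solve −3x + 3 = −9: x = (−9 − 3)/(−3) = 4.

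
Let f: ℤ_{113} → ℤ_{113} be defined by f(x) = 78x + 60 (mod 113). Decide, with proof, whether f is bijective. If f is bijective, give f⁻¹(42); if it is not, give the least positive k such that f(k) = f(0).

If f(x_1) = f(x_2), then 78x_1 ≡ 78x_2 (mod 113). Because gcd(78, 113) = 1, we may cancel 78 to get x_1 ≡ x_2 (mod 113).
We now compute 78⁻¹ mod 113 explicitly. Euclid's algorithm: 113 = 1·78 + 35, 78 = 2·35 + 8, 35 = 4·8 + 3, 8 = 2·3 + 2, 3 = 1·2 + 1; back-substituting gives 1 = 71·78 − 49·113, so 78⁻¹ ≡ 71 (mod 113).
For any y ∈ ℤ_{113}, x = 71(y − 60) mod 113 satisfies f(x) = 78·71(y − 60) + 60 ≡ y (since 78·71 ≡ 1 mod 113). So every y has a preimage.
So f is bijective.
Since f is bijective, we compute f⁻¹(42): solve 78x + 60 ≡ 42 (mod 113), i.e. 78x ≡ 95 (mod 113).
Multiplying by 78⁻¹ = 71 gives x ≡ 71·95 = 6745 = 59·113 + 78 ≡ 78 (mod 113).
Check: f(78) = 78·78 + 60 = 6144 = 54·113 + 42 ≡ 42 (mod 113).

78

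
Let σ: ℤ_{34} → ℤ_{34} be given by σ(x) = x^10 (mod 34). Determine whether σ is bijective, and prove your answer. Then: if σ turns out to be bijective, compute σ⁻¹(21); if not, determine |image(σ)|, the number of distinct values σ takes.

σ(16): Repeated squaring mod 34: 16^1 ≡ 16, 16^2 ≡ 16² = 256 ≡ 18, 16^4 ≡ 18² = 324 ≡ 18, 16^8 ≡ 18² = 324 ≡ 18. Since 10 = 8 + 2, 16^10 ≡ 18·18: 18·18 = 324 ≡ 18. So 16^10 ≡ 18 (mod 34).
σ(18): Repeated squaring mod 34: 18^1 ≡ 18, 18^2 ≡ 18² = 324 ≡ 18, 18^4 ≡ 18² = 324 ≡ 18, 18^8 ≡ 18² = 324 ≡ 18. Since 10 = 8 + 2, 18^10 ≡ 18·18: 18·18 = 324 ≡ 18. So 18^10 ≡ 18 (mod 34).
So σ(16) = σ(18) = 18 while 16 ≠ 18, hence σ is not injective, hence not bijective.
Since σ is not bijective, we determine |image(σ)|. Computing x^10 mod 34 for each x (by repeated squaring, reducing mod 34 at every step), the values σ(0), σ(1), …, σ(33) are: 0, 1, 4, 25, 16, 9, 32, 19, 30, 13, 2, 15, 26, 33, 8, 21, 18, 17, 18, 21, 8, 33, 26, 15, 2, 13, 30, 19, 32, 9, 16, 25, 4, 1.
The distinct values are {0, 1, 2, 4, 8, 9, 13, 15, 16, 17, 18, 19, 21, 25, 26, 30, 32, 33}; there are 18 of them.

18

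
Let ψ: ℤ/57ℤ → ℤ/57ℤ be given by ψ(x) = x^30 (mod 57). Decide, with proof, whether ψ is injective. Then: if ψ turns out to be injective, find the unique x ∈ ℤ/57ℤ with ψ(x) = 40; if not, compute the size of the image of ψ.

ψ(2): Repeated squaring mod 57: 2^1 ≡ 2, 2^2 ≡ 2² = 4, 2^4 ≡ 4² = 16, 2^8 ≡ 16² = 256 ≡ 28, 2^16 ≡ 28² = 784 ≡ 43. Since 30 = 16 + 8 + 4 + 2, 2^30 ≡ 43·28·16·4: 43·28 = 1204 ≡ 7, then 7·16 = 112 ≡ 55, then 55·4 = 220 ≡ 49. So 2^30 ≡ 49 (mod 57).
ψ(5): Repeated squaring mod 57: 5^1 ≡ 5, 5^2 ≡ 5² = 25, 5^4 ≡ 25² = 625 ≡ 55, 5^8 ≡ 55² = 3025 ≡ 4, 5^16 ≡ 4² = 16. Since 30 = 16 + 8 + 4 + 2, 5^30 ≡ 16·4·55·25: 16·4 = 64 ≡ 7, then 7·55 = 385 ≡ 43, then 43·25 = 1075 ≡ 49. So 5^30 ≡ 49 (mod 57).
So ψ(2) = ψ(5) = 49 while 2 ≠ 5, so ψ is not injective.
Since ψ is not injective, we determine |image(ψ)|. Computing x^30 mod 57 for each x (by repeated squaring, reducing mod 57 at every step), the values ψ(0), ψ(1), …, ψ(56) are: 0, 1, 49, 30, 7, 49, 45, 1, 1, 45, 7, 1, 39, 7, 49, 45, 49, 49, 39, 19, 1, 30, 49, 7, 30, 7, 1, 39, 7, 7, 39, 1, 7, 30, 7, 49, 30, 1, 19, 39, 49, 49, 45, 49, 7, 39, 1, 7, 45, 1, 1, 45, 49, 7, 30, 49, 1.
The distinct values are {0, 1, 7, 19, 30, 39, 45, 49}; there are 8 of them.

8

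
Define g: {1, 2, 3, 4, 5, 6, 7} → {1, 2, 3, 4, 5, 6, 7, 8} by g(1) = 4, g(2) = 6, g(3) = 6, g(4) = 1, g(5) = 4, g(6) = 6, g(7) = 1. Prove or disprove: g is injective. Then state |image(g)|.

3

g(2) = 6 = g(3) with 2 ≠ 3, so g is not injective.
The image of g is {1, 4, 6}, which has 3 elements.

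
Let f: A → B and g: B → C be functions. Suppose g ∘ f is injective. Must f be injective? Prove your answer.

injective

Suppose f(x_1) = f(x_2). Applying g: (g ∘ f)(x_1) = (g ∘ f)(x_2). Since g ∘ f is injective, x_1 = x_2. Thus f is injective.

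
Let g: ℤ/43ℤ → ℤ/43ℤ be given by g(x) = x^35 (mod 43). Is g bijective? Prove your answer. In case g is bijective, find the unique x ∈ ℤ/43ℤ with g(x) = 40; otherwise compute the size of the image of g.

g(1) = 1^35 = 1.
g(4): Repeated squaring mod 43: 4^1 ≡ 4, 4^2 ≡ 4² = 16, 4^4 ≡ 16² = 256 ≡ 41, 4^8 ≡ 41² = 1681 ≡ 4, 4^16 ≡ 4² = 16, 4^32 ≡ 16² = 256 ≡ 41. Since 35 = 32 + 2 + 1, 4^35 ≡ 41·16·4: 41·16 = 656 ≡ 11, then 11·4 = 44 ≡ 1. So 4^35 ≡ 1 (mod 43).
So g(1) = g(4) = 1 while 1 ≠ 4, so g is not injective, hence not bijective.
Since g is not bijective, we determine |image(g)|. Computing x^35 mod 43 for each x (by repeated squaring, reducing mod 43 at every step), the values g(0), g(1), …, g(42) are: 0, 1, 42, 7, 1, 7, 36, 37, 42, 6, 36, 1, 7, 6, 6, 6, 1, 6, 37, 7, 7, 1, 42, 36, 36, 6, 37, 42, 37, 37, 37, 36, 42, 7, 37, 1, 6, 7, 36, 42, 36, 1, 42.
The distinct values are {0, 1, 6, 7, 36, 37, 42}; there are 7 of them.

7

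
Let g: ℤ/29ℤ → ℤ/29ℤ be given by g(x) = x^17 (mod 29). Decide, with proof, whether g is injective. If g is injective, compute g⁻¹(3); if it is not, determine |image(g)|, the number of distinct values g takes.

Since 29 is prime, the nonzero elements of ℤ/29ℤ form a cyclic group of order 28.
As gcd(17, 28) = 1, raising to the 17th power is a bijection on this group: if x_1^17 ≡ x_2^17 then (x_1x_2^{−1})^17 = 1, and the only element of order dividing gcd(17, 28) = 1 is 1, so x_1 = x_2.
With g(0) = 0 this makes g injective on all of ℤ/29ℤ, hence bijective (finite equal-size domain and codomain). In particular g is injective.
Since g is injective, we find the preimage of 3. The inverse of x ↦ x^17 on (ℤ/29ℤ)^× is x ↦ x^5, because 17·5 = 85 = 3·28 + 1 ≡ 1 (mod 28) and x^{28} = 1 for x ≠ 0 (Fermat). So g⁻¹(3) = 3^5 mod 29.
Repeated squaring mod 29: 3^1 ≡ 3, 3^2 ≡ 3² = 9, 3^4 ≡ 9² = 81 ≡ 23. Since 5 = 4 + 1, 3^5 ≡ 23·3: 23·3 = 69 ≡ 11. So 3^5 ≡ 11 (mod 29).
Hence g⁻¹(3) = 11.

11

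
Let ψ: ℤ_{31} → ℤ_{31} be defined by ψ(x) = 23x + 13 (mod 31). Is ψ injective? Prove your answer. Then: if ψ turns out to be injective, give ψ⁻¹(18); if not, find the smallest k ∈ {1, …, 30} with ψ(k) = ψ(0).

If ψ(s) = ψ(t), then 23s ≡ 23t (mod 31). Because gcd(23, 31) = 1, we may cancel 23 to get s ≡ t (mod 31).
Hence ψ is injective.
We now compute 23⁻¹ mod 31 explicitly. Euclid's algorithm: 31 = 1·23 + 8, 23 = 2·8 + 7, 8 = 1·7 + 1; back-substituting gives 1 = 27·23 − 20·31, so 23⁻¹ ≡ 27 (mod 31).
Since ψ is injective, we find ψ⁻¹(18): we need 23x ≡ 18 − 13 ≡ 5 (mod 31). Using 23⁻¹ = 27: x ≡ 27·5 = 135 = 4·31 + 11, so x = 11.
Check: ψ(11) = 23·11 + 13 = 266 = 8·31 + 18 ≡ 18 (mod 31).

11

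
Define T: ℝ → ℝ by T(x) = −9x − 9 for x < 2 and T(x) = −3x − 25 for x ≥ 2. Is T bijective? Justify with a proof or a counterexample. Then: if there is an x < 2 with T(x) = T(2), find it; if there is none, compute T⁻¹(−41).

16/3

Both pieces are strictly decreasing (slopes −9 and −3), so each is injective on its own interval.
The left piece maps (−∞, 2) onto (−27, ∞); the right piece maps [2, ∞) onto (−∞, −31].
The images leave a gap (−27 has no preimage), so T is not surjective, hence not bijective.
Because the two images are disjoint, no x < 2 has T(x) = T(2), so we compute T⁻¹(−41): −41 lies in (−∞, −31], so solve −3x − 25 = −41: x = (−41 + 25)/(−3) = 16/3.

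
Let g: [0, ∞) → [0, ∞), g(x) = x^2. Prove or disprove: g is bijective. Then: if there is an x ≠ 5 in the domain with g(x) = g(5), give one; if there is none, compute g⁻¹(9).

3

On [0, ∞), x ↦ x^2 is strictly increasing (injective) and for any y ∈ [0, ∞) the 2nd root y^{1/2} lies in [0, ∞) (surjective). So g is bijective.
Since x ↦ x^2 is strictly increasing on [0, ∞), it is injective there, so no x ≠ 5 in the domain has g(x) = g(5). We therefore compute g⁻¹(9) = 9^{1/2} = 3 (indeed 3^2 = 9).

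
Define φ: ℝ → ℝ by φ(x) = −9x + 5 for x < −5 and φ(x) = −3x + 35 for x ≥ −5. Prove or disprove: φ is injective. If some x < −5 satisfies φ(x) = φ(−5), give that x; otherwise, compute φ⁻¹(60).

-55/9

Both pieces are strictly decreasing (slopes −9 and −3), so each is injective on its own interval.
The left piece maps (−∞, −5) onto (50, ∞); the right piece maps [−5, ∞) onto (−∞, 50].
These images are disjoint, so no value is attained by both pieces. Hence φ is injective.
Because the two images are disjoint, no x < −5 has φ(x) = φ(−5), so we compute φ⁻¹(60): 60 lies in (50, ∞), so solve −9x + 5 = 60: x = (60 − 5)/(−9) = −55/9.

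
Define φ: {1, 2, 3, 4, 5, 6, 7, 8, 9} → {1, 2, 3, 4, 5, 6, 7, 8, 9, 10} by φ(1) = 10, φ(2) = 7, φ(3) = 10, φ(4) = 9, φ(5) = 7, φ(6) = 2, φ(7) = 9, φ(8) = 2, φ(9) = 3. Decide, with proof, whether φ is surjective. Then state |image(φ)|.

5

No element maps to 1, so φ is not surjective.
The image of φ is {2, 3, 7, 9, 10}, which has 5 elements.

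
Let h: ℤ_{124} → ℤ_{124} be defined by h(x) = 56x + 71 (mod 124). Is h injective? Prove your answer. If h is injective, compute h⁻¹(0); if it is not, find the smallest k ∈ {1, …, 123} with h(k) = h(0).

We have gcd(56, 124) = 4 > 1. Taking x_1 = 0 and x_2 = 31: h(0) = 71 and h(31) = 56·31 + 71 = 1807 ≡ 71 (mod 124).
So h(0) = h(31) while 0 ≠ 31, so h is not injective.
Since h is not injective, we find the least positive k with h(k) = h(0): this means 56k ≡ 0 (mod 124), i.e. 124 ∣ 56k. Since gcd(56, 124) = 4, dividing through by 4 this holds exactly when 31 ∣ 14k, and as gcd(14, 31) = 1, exactly when 31 ∣ k.
The smallest positive such k is 31.

31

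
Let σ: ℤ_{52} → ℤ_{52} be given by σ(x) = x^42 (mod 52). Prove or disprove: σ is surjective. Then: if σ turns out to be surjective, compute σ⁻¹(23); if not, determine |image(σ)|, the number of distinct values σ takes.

6

σ(1) = 1^42 = 1.
σ(3): Repeated squaring mod 52: 3^1 ≡ 3, 3^2 ≡ 3² = 9, 3^4 ≡ 9² = 81 ≡ 29, 3^8 ≡ 29² = 841 ≡ 9, 3^16 ≡ 9² = 81 ≡ 29, 3^32 ≡ 29² = 841 ≡ 9. Since 42 = 32 + 8 + 2, 3^42 ≡ 9·9·9: 9·9 = 81 ≡ 29, then 29·9 = 261 ≡ 1. So 3^42 ≡ 1 (mod 52).
So σ(1) = σ(3) = 1 while 1 ≠ 3, therefore σ is not injective.
A non-injective map from the 52-element set ℤ_{52} to itself takes at most 51 distinct values, so it cannot be surjective. Therefore σ is not surjective.
Since σ is not surjective, we determine |image(σ)|. Computing x^42 mod 52 for each x (by repeated squaring, reducing mod 52 at every step), the values σ(0), σ(1), …, σ(51) are: 0, 1, 12, 1, 40, 25, 12, 25, 12, 1, 40, 25, 40, 13, 40, 25, 40, 1, 12, 25, 12, 25, 40, 1, 12, 1, 0, 1, 12, 1, 40, 25, 12, 25, 12, 1, 40, 25, 40, 13, 40, 25, 40, 1, 12, 25, 12, 25, 40, 1, 12, 1.
The distinct values are {0, 1, 12, 13, 25, 40}; there are 6 of them.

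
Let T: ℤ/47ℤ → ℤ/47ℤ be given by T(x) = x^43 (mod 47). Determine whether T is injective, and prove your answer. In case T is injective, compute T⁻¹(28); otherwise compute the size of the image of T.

Since 47 is prime, the nonzero elements of ℤ/47ℤ form a cyclic group of order 46.
As gcd(43, 46) = 1, raising to the 43rd power is a bijection on this group: if a^43 ≡ b^43 then (ab^{−1})^43 = 1, and the only element of order dividing gcd(43, 46) = 1 is 1, so a = b.
With T(0) = 0 this makes T injective on all of ℤ/47ℤ, hence bijective (finite equal-size domain and codomain). In particular T is injective.
Since T is injective, we find the preimage of 28. The inverse of x ↦ x^43 on (ℤ/47ℤ)^× is x ↦ x^15, because 43·15 = 645 = 14·46 + 1 ≡ 1 (mod 46) and x^{46} = 1 for x ≠ 0 (Fermat). So T⁻¹(28) = 28^15 mod 47.
Repeated squaring mod 47: 28^1 ≡ 28, 28^2 ≡ 28² = 784 ≡ 32, 28^4 ≡ 32² = 1024 ≡ 37, 28^8 ≡ 37² = 1369 ≡ 6. Since 15 = 8 + 4 + 2 + 1, 28^15 ≡ 6·37·32·28: 6·37 = 222 ≡ 34, then 34·32 = 1088 ≡ 7, then 7·28 = 196 ≡ 8. So 28^15 ≡ 8 (mod 47).
Hence T⁻¹(28) = 8.

8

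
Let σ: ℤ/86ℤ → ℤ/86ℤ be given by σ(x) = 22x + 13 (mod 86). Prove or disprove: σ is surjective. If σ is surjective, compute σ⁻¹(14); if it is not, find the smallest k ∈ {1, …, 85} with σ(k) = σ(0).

43

Since gcd(22, 86) = 2, we have 22x ≡ 0 (mod 2) for all x, so σ(x) ≡ 1 (mod 2).
But 0 ≢ 1 (mod 2), so 0 ∈ ℤ/86ℤ has no preimage. Therefore σ is not surjective.
Since σ is not surjective, we find the least positive k with σ(k) = σ(0): this means 22k ≡ 0 (mod 86), i.e. 86 ∣ 22k. Since gcd(22, 86) = 2, dividing through by 2 this holds exactly when 43 ∣ 11k, and as gcd(11, 43) = 1, exactly when 43 ∣ k.
The smallest positive such k is 43.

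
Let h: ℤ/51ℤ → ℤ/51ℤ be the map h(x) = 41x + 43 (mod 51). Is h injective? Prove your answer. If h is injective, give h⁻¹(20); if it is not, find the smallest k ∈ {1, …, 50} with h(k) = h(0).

38

Recall that h is injective when h(a) = h(b) forces a = b.
Suppose h(a) = h(b) in ℤ/51ℤ. Then 41a + 43 ≡ 41b + 43 (mod 51), so 41(a − b) ≡ 0 (mod 51).
Since gcd(41, 51) = 1, 41 is invertible modulo 51, so a − b ≡ 0 (mod 51), i.e. a = b.
Thus h is injective.
We now compute 41⁻¹ mod 51 explicitly. Euclid's algorithm: 51 = 1·41 + 10, 41 = 4·10 + 1; back-substituting gives 1 = 5·41 − 4·51, so 41⁻¹ ≡ 5 (mod 51).
Since h is injective, we compute h⁻¹(20): solve 41x + 43 ≡ 20 (mod 51), i.e. 41x ≡ 28 (mod 51).
Multiplying by 41⁻¹ = 5 gives x ≡ 5·28 = 140 = 2·51 + 38 ≡ 38 (mod 51).
Check: h(38) = 41·38 + 43 = 1601 = 31·51 + 20 ≡ 20 (mod 51).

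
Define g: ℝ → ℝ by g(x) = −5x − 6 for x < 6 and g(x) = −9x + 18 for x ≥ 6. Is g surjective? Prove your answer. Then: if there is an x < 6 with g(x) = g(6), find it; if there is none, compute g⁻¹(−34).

28/5

Both pieces are strictly decreasing (slopes −5 and −9), so each is injective on its own interval.
The left piece maps (−∞, 6) onto (−36, ∞); the right piece maps [6, ∞) onto (−∞, −36].
These images together cover ℝ, so g is surjective.
Because the two images are disjoint, no x < 6 has g(x) = g(6), so we compute g⁻¹(−34): −34 lies in (−36, ∞), so solve −5x − 6 = −34: x = (−34 + 6)/(−5) = 28/5.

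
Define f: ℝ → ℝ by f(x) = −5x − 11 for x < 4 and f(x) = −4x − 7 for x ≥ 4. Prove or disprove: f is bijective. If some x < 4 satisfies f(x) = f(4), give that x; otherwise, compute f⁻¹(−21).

Both pieces are strictly decreasing (slopes −5 and −4), so each is injective on its own interval.
The left piece maps (−∞, 4) onto (−31, ∞); the right piece maps [4, ∞) onto (−∞, −23].
These images overlap. In particular f(4) = −23 (right piece), and solving −5x − 11 = −23 on the left piece gives x = 12/5 < 4.
So f(12/5) = f(4) with 12/5 ≠ 4, and f is not injective, hence not bijective. This x = 12/5 is the requested value below 4.

12/5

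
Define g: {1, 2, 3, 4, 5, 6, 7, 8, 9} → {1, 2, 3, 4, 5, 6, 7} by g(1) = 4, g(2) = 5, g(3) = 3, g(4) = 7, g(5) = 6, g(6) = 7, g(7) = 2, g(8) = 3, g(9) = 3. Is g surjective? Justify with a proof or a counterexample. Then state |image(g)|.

6

No element maps to 1, so g is not surjective.
The image of g is {2, 3, 4, 5, 6, 7}, which has 6 elements.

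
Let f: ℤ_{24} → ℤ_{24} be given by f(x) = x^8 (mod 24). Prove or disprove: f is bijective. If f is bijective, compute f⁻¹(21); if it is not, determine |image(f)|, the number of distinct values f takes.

f(2): Repeated squaring mod 24: 2^1 ≡ 2, 2^2 ≡ 2² = 4, 2^4 ≡ 4² = 16, 2^8 ≡ 16² = 256 ≡ 16. So 2^8 ≡ 16 (mod 24).
f(4): Repeated squaring mod 24: 4^1 ≡ 4, 4^2 ≡ 4² = 16, 4^4 ≡ 16² = 256 ≡ 16, 4^8 ≡ 16² = 256 ≡ 16. So 4^8 ≡ 16 (mod 24).
So f(2) = f(4) = 16 while 2 ≠ 4, hence f is not injective, hence not bijective.
Since f is not bijective, we determine |image(f)|. Computing x^8 mod 24 for each x (by repeated squaring, reducing mod 24 at every step), the values f(0), f(1), …, f(23) are: 0, 1, 16, 9, 16, 1, 0, 1, 16, 9, 16, 1, 0, 1, 16, 9, 16, 1, 0, 1, 16, 9, 16, 1.
The distinct values are {0, 1, 9, 16}; there are 4 of them.

4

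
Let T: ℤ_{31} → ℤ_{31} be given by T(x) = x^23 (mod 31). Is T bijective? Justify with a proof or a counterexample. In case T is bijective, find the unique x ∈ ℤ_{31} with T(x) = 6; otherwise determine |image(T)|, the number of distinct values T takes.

26

Since 31 is prime, the nonzero elements of ℤ_{31} form a cyclic group of order 30.
As gcd(23, 30) = 1, raising to the 23rd power is a bijection on this group: if u^23 ≡ v^23 then (uv^{−1})^23 = 1, and the only element of order dividing gcd(23, 30) = 1 is 1, so u = v.
With T(0) = 0 this makes T injective on all of ℤ_{31}, hence bijective (finite equal-size domain and codomain). In particular T is bijective.
Since T is bijective, we find the preimage of 6. The inverse of x ↦ x^23 on (ℤ_{31})^× is x ↦ x^17, because 23·17 = 391 = 13·30 + 1 ≡ 1 (mod 30) and x^{30} = 1 for x ≠ 0 (Fermat). So T⁻¹(6) = 6^17 mod 31.
Repeated squaring mod 31: 6^1 ≡ 6, 6^2 ≡ 6² = 36 ≡ 5, 6^4 ≡ 5² = 25, 6^8 ≡ 25² = 625 ≡ 5, 6^16 ≡ 5² = 25. Since 17 = 16 + 1, 6^17 ≡ 25·6: 25·6 = 150 ≡ 26. So 6^17 ≡ 26 (mod 31).
Hence T⁻¹(6) = 26.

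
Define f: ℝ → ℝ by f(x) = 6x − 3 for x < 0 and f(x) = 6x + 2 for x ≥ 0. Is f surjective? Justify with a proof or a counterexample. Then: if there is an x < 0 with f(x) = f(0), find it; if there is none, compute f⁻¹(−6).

Both pieces are strictly increasing (slopes 6 and 6), so each is injective on its own interval.
The left piece maps (−∞, 0) onto (−∞, −3); the right piece maps [0, ∞) onto [2, ∞).
The union (−∞, −3) ∪ [2, ∞) omits the interval between −3 and 2; in particular −3 has no preimage. So f is not surjective.
Because the two images are disjoint, no x < 0 has f(x) = f(0), so we compute f⁻¹(−6): −6 lies in (−∞, −3), so solve 6x − 3 = −6: x = (−6 + 3)/6 = −1/2.

-1/2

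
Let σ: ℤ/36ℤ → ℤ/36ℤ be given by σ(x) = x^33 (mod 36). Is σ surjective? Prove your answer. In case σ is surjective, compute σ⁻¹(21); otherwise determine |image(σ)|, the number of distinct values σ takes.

σ(0) = 0^33 = 0.
σ(6): Repeated squaring mod 36: 6^1 ≡ 6, 6^2 ≡ 6² = 36 ≡ 0, 6^4 ≡ 0² = 0, 6^8 ≡ 0² = 0, 6^16 ≡ 0² = 0, 6^32 ≡ 0² = 0. Since 33 = 32 + 1, 6^33 ≡ 0·6: 0·6 = 0. So 6^33 ≡ 0 (mod 36).
So σ(0) = σ(6) = 0 while 0 ≠ 6, thus σ is not injective.
A non-injective map from the 36-element set ℤ/36ℤ to itself takes at most 35 distinct values, so it cannot be surjective. Therefore σ is not surjective.
Since σ is not surjective, we determine |image(σ)|. Computing x^33 mod 36 for each x (by repeated squaring, reducing mod 36 at every step), the values σ(0), σ(1), …, σ(35) are: 0, 1, 8, 27, 28, 17, 0, 19, 8, 9, 28, 35, 0, 1, 8, 27, 28, 17, 0, 19, 8, 9, 28, 35, 0, 1, 8, 27, 28, 17, 0, 19, 8, 9, 28, 35.
The distinct values are {0, 1, 8, 9, 17, 19, 27, 28, 35}; there are 9 of them.

9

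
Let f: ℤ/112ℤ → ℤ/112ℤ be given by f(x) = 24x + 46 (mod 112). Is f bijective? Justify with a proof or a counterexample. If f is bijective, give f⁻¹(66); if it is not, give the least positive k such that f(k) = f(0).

14

We have gcd(24, 112) = 8 > 1. Taking a = 0 and b = 14: f(0) = 46 and f(14) = 24·14 + 46 = 382 ≡ 46 (mod 112).
So f(0) = f(14) while 0 ≠ 14, therefore f is not injective, hence not bijective.
Since f is not bijective, we find the least positive k with f(k) = f(0): this means 24k ≡ 0 (mod 112), i.e. 112 ∣ 24k. Since gcd(24, 112) = 8, dividing through by 8 this holds exactly when 14 ∣ 3k, and as gcd(3, 14) = 1, exactly when 14 ∣ k.
The smallest positive such k is 14.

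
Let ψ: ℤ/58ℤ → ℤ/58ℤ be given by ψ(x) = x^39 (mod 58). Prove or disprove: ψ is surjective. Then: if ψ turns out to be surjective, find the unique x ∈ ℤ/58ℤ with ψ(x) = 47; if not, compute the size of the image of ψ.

Computing x^39 mod 58 for each x (by repeated squaring, reducing mod 58 at every step), the values ψ(0), ψ(1), …, ψ(57) are: 0, 1, 18, 15, 34, 13, 38, 23, 32, 51, 2, 39, 46, 33, 8, 21, 54, 41, 48, 27, 36, 55, 6, 49, 16, 53, 14, 11, 28, 29, 30, 47, 44, 5, 42, 9, 52, 3, 22, 31, 10, 17, 4, 37, 50, 25, 12, 19, 56, 7, 26, 35, 20, 45, 24, 43, 40, 57.
Every element of ℤ/58ℤ appears exactly once in this list, so ψ is a bijection, and in particular surjective.
Since ψ is surjective, we read off the preimage of 47 from the same table: ψ(31) = 47, so ψ⁻¹(47) = 31.

31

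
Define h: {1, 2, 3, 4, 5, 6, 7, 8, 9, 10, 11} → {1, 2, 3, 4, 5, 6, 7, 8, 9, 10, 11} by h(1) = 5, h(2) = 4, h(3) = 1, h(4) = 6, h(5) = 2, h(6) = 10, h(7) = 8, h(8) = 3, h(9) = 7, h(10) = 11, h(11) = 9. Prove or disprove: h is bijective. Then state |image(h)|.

11

The values 5, 4, 1, 6, 2, 10, 8, 3, 7, 11, 9 are a permutation of {1, 2, 3, 4, 5, 6, 7, 8, 9, 10, 11}: each element appears exactly once.
So h is injective and surjective, hence bijective.
The image of h is {1, 2, 3, 4, 5, 6, 7, 8, 9, 10, 11}, which has 11 elements.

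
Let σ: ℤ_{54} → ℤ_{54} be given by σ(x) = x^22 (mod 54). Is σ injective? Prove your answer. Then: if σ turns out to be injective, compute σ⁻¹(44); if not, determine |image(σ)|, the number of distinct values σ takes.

20

σ(0) = 0^22 = 0.
σ(6): Repeated squaring mod 54: 6^1 ≡ 6, 6^2 ≡ 6² = 36, 6^4 ≡ 36² = 1296 ≡ 0, 6^8 ≡ 0² = 0, 6^16 ≡ 0² = 0. Since 22 = 16 + 4 + 2, 6^22 ≡ 0·0·36: 0·0 = 0, then 0·36 = 0. So 6^22 ≡ 0 (mod 54).
So σ(0) = σ(6) = 0 while 0 ≠ 6, hence σ is not injective.
Since σ is not injective, we determine |image(σ)|. Computing x^22 mod 54 for each x (by repeated squaring, reducing mod 54 at every step), the values σ(0), σ(1), …, σ(53) are: 0, 1, 16, 27, 40, 31, 0, 25, 46, 27, 10, 7, 0, 49, 22, 27, 34, 37, 0, 19, 52, 27, 4, 13, 0, 43, 28, 27, 28, 43, 0, 13, 4, 27, 52, 19, 0, 37, 34, 27, 22, 49, 0, 7, 10, 27, 46, 25, 0, 31, 40, 27, 16, 1.
The distinct values are {0, 1, 4, 7, 10, 13, 16, 19, 22, 25, 27, 28, 31, 34, 37, 40, 43, 46, 49, 52}; there are 20 of them.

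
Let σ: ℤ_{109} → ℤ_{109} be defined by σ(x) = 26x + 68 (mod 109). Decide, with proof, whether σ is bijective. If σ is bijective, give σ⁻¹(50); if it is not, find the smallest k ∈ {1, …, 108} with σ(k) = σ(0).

58

Recall: injectivity means: for all u, v in the domain, σ(u) = σ(v) implies u = v.
If σ(u) = σ(v), then 26u ≡ 26v (mod 109). Because gcd(26, 109) = 1, we may cancel 26 to get u ≡ v (mod 109).
We now compute 26⁻¹ mod 109 explicitly. Euclid's algorithm: 109 = 4·26 + 5, 26 = 5·5 + 1; back-substituting gives 1 = 21·26 − 5·109, so 26⁻¹ ≡ 21 (mod 109).
For any y ∈ ℤ_{109}, x = 21(y − 68) mod 109 satisfies σ(x) = 26·21(y − 68) + 68 ≡ y (since 26·21 ≡ 1 mod 109). So every y has a preimage.
Thus σ is bijective.
Since σ is bijective, we compute σ⁻¹(50): solve 26x + 68 ≡ 50 (mod 109), i.e. 26x ≡ 91 (mod 109).
Multiplying by 26⁻¹ = 21 gives x ≡ 21·91 = 1911 = 17·109 + 58 ≡ 58 (mod 109).
Check: σ(58) = 26·58 + 68 = 1576 = 14·109 + 50 ≡ 50 (mod 109).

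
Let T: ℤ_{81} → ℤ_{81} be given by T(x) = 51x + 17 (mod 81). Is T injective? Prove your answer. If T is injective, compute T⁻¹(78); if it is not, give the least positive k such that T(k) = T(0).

We have gcd(51, 81) = 3 > 1. Taking x_1 = 0 and x_2 = 27: T(0) = 17 and T(27) = 51·27 + 17 = 1394 ≡ 17 (mod 81).
So T(0) = T(27) while 0 ≠ 27, hence T is not injective.
Since T is not injective, we find the least positive k with T(k) = T(0): this means 51k ≡ 0 (mod 81), i.e. 81 ∣ 51k. Since gcd(51, 81) = 3, dividing through by 3 this holds exactly when 27 ∣ 17k, and as gcd(17, 27) = 1, exactly when 27 ∣ k.
The smallest positive such k is 27.

27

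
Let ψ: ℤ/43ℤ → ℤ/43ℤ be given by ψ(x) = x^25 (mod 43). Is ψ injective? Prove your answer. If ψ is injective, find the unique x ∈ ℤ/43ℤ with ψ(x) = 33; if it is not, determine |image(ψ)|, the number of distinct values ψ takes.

Since 43 is prime, the nonzero elements of ℤ/43ℤ form a cyclic group of order 42.
As gcd(25, 42) = 1, raising to the 25th power is a bijection on this group: if s^25 ≡ t^25 then (st^{−1})^25 = 1, and the only element of order dividing gcd(25, 42) = 1 is 1, so s = t.
With ψ(0) = 0 this makes ψ injective on all of ℤ/43ℤ, hence bijective (finite equal-size domain and codomain). In particular ψ is injective.
Since ψ is injective, we find the preimage of 33. The inverse of x ↦ x^25 on (ℤ/43ℤ)^× is x ↦ x^37, because 25·37 = 925 = 22·42 + 1 ≡ 1 (mod 42) and x^{42} = 1 for x ≠ 0 (Fermat). So ψ⁻¹(33) = 33^37 mod 43.
Repeated squaring mod 43: 33^1 ≡ 33, 33^2 ≡ 33² = 1089 ≡ 14, 33^4 ≡ 14² = 196 ≡ 24, 33^8 ≡ 24² = 576 ≡ 17, 33^16 ≡ 17² = 289 ≡ 31, 33^32 ≡ 31² = 961 ≡ 15. Since 37 = 32 + 4 + 1, 33^37 ≡ 15·24·33: 15·24 = 360 ≡ 16, then 16·33 = 528 ≡ 12. So 33^37 ≡ 12 (mod 43).
Hence ψ⁻¹(33) = 12.

12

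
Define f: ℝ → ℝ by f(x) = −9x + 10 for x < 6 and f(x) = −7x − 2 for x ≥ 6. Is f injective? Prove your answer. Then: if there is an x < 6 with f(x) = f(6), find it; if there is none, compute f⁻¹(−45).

Both pieces are strictly decreasing (slopes −9 and −7), so each is injective on its own interval.
The left piece maps (−∞, 6) onto (−44, ∞); the right piece maps [6, ∞) onto (−∞, −44].
These images are disjoint, so no value is attained by both pieces. So f is injective.
Because the two images are disjoint, no x < 6 has f(x) = f(6), so we compute f⁻¹(−45): −45 lies in (−∞, −44], so solve −7x − 2 = −45: x = (−45 + 2)/(−7) = 43/7.

43/7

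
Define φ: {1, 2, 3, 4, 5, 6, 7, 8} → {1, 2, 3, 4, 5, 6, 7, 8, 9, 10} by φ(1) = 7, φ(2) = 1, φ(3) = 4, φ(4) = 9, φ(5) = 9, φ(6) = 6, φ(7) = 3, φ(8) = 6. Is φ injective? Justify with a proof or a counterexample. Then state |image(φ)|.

φ(4) = 9 = φ(5) with 4 ≠ 5, so φ is not injective.
The image of φ is {1, 3, 4, 6, 7, 9}, which has 6 elements.

6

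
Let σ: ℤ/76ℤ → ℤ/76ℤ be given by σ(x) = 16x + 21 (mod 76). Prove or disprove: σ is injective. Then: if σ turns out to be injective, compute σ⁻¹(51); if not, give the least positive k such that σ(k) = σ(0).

We have gcd(16, 76) = 4 > 1. Taking a = 0 and b = 19: σ(0) = 21 and σ(19) = 16·19 + 21 = 325 ≡ 21 (mod 76).
So σ(0) = σ(19) while 0 ≠ 19, thus σ is not injective.
Since σ is not injective, we find the least positive k with σ(k) = σ(0): this means 16k ≡ 0 (mod 76), i.e. 76 ∣ 16k. Since gcd(16, 76) = 4, dividing through by 4 this holds exactly when 19 ∣ 4k, and as gcd(4, 19) = 1, exactly when 19 ∣ k.
The smallest positive such k is 19.

19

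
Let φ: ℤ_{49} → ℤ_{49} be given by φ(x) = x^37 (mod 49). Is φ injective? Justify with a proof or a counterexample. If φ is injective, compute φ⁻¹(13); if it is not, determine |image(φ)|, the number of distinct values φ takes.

φ(0) = 0^37 = 0.
φ(7): Repeated squaring mod 49: 7^1 ≡ 7, 7^2 ≡ 7² = 49 ≡ 0, 7^4 ≡ 0² = 0, 7^8 ≡ 0² = 0, 7^16 ≡ 0² = 0, 7^32 ≡ 0² = 0. Since 37 = 32 + 4 + 1, 7^37 ≡ 0·0·7: 0·0 = 0, then 0·7 = 0. So 7^37 ≡ 0 (mod 49).
So φ(0) = φ(7) = 0 while 0 ≠ 7, therefore φ is not injective.
Since φ is not injective, we determine |image(φ)|. Computing x^37 mod 49 for each x (by repeated squaring, reducing mod 49 at every step), the values φ(0), φ(1), …, φ(48) are: 0, 1, 23, 24, 39, 40, 13, 0, 15, 37, 38, 4, 5, 27, 0, 29, 2, 3, 18, 19, 41, 0, 43, 16, 17, 32, 33, 6, 0, 8, 30, 31, 46, 47, 20, 0, 22, 44, 45, 11, 12, 34, 0, 36, 9, 10, 25, 26, 48.
The distinct values are {0, 1, 2, 3, 4, 5, 6, 8, 9, 10, 11, 12, 13, 15, 16, 17, 18, 19, 20, 22, 23, 24, 25, 26, 27, 29, 30, 31, 32, 33, 34, 36, 37, 38, 39, 40, 41, 43, 44, 45, 46, 47, 48}; there are 43 of them.

43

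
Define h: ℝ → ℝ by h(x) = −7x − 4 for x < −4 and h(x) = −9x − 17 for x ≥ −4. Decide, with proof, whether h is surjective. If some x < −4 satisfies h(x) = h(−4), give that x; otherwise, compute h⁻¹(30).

Both pieces are strictly decreasing (slopes −7 and −9), so each is injective on its own interval.
The left piece maps (−∞, −4) onto (24, ∞); the right piece maps [−4, ∞) onto (−∞, 19].
The union (24, ∞) ∪ (−∞, 19] omits the interval between 24 and 19; in particular 24 has no preimage. So h is not surjective.
Because the two images are disjoint, no x < −4 has h(x) = h(−4), so we compute h⁻¹(30): 30 lies in (24, ∞), so solve −7x − 4 = 30: x = (30 + 4)/(−7) = −34/7.

-34/7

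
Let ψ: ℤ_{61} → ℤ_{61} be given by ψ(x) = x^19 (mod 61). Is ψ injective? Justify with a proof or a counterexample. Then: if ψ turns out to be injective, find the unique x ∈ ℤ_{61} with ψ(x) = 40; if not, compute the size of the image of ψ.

21

Since 61 is prime, the nonzero elements of ℤ_{61} form a cyclic group of order 60.
As gcd(19, 60) = 1, raising to the 19th power is a bijection on this group: if u^19 ≡ v^19 then (uv^{−1})^19 = 1, and the only element of order dividing gcd(19, 60) = 1 is 1, so u = v.
With ψ(0) = 0 this makes ψ injective on all of ℤ_{61}, hence bijective (finite equal-size domain and codomain). In particular ψ is injective.
Since ψ is injective, we find the preimage of 40. The inverse of x ↦ x^19 on (ℤ_{61})^× is x ↦ x^19, because 19·19 = 361 = 6·60 + 1 ≡ 1 (mod 60) and x^{60} = 1 for x ≠ 0 (Fermat). So ψ⁻¹(40) = 40^19 mod 61.
Repeated squaring mod 61: 40^1 ≡ 40, 40^2 ≡ 40² = 1600 ≡ 14, 40^4 ≡ 14² = 196 ≡ 13, 40^8 ≡ 13² = 169 ≡ 47, 40^16 ≡ 47² = 2209 ≡ 13. Since 19 = 16 + 2 + 1, 40^19 ≡ 13·14·40: 13·14 = 182 ≡ 60, then 60·40 = 2400 ≡ 21. So 40^19 ≡ 21 (mod 61).
Hence ψ⁻¹(40) = 21.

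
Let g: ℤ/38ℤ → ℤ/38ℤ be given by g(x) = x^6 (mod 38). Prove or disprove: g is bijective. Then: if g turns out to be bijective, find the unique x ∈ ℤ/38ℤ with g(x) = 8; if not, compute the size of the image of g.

g(3): Repeated squaring mod 38: 3^1 ≡ 3, 3^2 ≡ 3² = 9, 3^4 ≡ 9² = 81 ≡ 5. Since 6 = 4 + 2, 3^6 ≡ 5·9: 5·9 = 45 ≡ 7. So 3^6 ≡ 7 (mod 38).
g(5): Repeated squaring mod 38: 5^1 ≡ 5, 5^2 ≡ 5² = 25, 5^4 ≡ 25² = 625 ≡ 17. Since 6 = 4 + 2, 5^6 ≡ 17·25: 17·25 = 425 ≡ 7. So 5^6 ≡ 7 (mod 38).
So g(3) = g(5) = 7 while 3 ≠ 5, so g is not injective, hence not bijective.
Since g is not bijective, we determine |image(g)|. Computing x^6 mod 38 for each x (by repeated squaring, reducing mod 38 at every step), the values g(0), g(1), …, g(37) are: 0, 1, 26, 7, 30, 7, 30, 1, 20, 11, 30, 1, 20, 11, 26, 11, 26, 7, 20, 19, 20, 7, 26, 11, 26, 11, 20, 1, 30, 11, 20, 1, 30, 7, 30, 7, 26, 1.
The distinct values are {0, 1, 7, 11, 19, 20, 26, 30}; there are 8 of them.

8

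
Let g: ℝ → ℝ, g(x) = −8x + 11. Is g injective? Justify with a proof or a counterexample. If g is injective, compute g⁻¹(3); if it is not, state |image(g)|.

1

Suppose g(a) = g(b). Then −8a + 11 = −8b + 11, so −8a = −8b, therefore a = b.
Hence g is injective.
Since g is injective, we compute g⁻¹(3) = (3 − 11)/(−8) = 1.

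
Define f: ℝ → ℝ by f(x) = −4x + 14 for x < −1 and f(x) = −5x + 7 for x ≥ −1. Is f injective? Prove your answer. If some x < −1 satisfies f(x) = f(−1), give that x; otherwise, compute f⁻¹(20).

Both pieces are strictly decreasing (slopes −4 and −5), so each is injective on its own interval.
The left piece maps (−∞, −1) onto (18, ∞); the right piece maps [−1, ∞) onto (−∞, 12].
These images are disjoint, so no value is attained by both pieces. So f is injective.
Because the two images are disjoint, no x < −1 has f(x) = f(−1), so we compute f⁻¹(20): 20 lies in (18, ∞), so solve −4x + 14 = 20: x = (20 − 14)/(−4) = −3/2.

-3/2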